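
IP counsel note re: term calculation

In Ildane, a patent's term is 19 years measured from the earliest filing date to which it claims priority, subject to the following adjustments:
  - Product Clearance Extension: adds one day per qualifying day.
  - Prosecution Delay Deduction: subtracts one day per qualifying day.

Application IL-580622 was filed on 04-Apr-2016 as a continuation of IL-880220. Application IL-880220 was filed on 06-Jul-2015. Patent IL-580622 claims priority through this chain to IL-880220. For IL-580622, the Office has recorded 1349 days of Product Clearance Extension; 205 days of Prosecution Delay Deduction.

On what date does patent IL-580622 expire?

August 23, 2037

Earliest priority filing: 6 July 2015.
Base term: 6 July 2015 + 19 years → 6 July 2034.
Product Clearance Extension: +1349 days → 16 March 2038.
Prosecution Delay Deduction: −205 days → 23 August 2037.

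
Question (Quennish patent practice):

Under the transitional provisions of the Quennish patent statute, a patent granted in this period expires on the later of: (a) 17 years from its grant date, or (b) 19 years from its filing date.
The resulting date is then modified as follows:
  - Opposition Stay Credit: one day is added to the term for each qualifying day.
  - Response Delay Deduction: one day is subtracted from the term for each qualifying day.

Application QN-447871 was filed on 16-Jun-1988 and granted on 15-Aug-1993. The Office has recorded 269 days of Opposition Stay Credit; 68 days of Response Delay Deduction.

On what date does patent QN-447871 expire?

(a) grant + 17 years → 15 August 2010.
(b) filing + 19 years → 16 June 2007.
Later of the two: 15 August 2010.
Opposition Stay Credit: +269 days → 11 May 2011.
Response Delay Deduction: −68 days → 4 March 2011.

2011-03-04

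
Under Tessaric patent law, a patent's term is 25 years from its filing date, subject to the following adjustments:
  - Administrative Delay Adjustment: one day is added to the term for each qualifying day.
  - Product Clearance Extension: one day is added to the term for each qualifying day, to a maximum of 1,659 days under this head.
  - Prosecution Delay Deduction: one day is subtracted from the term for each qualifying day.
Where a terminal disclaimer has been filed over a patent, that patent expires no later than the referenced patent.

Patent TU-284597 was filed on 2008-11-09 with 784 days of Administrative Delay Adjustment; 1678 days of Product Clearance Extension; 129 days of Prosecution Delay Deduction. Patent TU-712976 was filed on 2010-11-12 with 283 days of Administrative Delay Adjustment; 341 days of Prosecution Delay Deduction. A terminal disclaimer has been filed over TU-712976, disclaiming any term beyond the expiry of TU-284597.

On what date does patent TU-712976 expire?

September 15, 2035

Natural term of TU-712976:
  Base: filing + 25 years → 12 November 2035.
  Administrative Delay Adjustment: +283 days → 21 August 2036.
  Prosecution Delay Deduction: −341 days → 15 September 2035.
Expiry of referenced patent TU-284597:
  Base: filing + 25 years → 9 November 2033.
  Administrative Delay Adjustment: +784 days → 2 January 2036.
  Product Clearance Extension: 1678 days claimed exceeds the 1659-day cap, so +1659 days → 18 July 2040.
  Prosecution Delay Deduction: −129 days → 11 March 2040.
Terminal disclaimer: TU-712976 expires on the earlier of 15 September 2035 and 11 March 2040.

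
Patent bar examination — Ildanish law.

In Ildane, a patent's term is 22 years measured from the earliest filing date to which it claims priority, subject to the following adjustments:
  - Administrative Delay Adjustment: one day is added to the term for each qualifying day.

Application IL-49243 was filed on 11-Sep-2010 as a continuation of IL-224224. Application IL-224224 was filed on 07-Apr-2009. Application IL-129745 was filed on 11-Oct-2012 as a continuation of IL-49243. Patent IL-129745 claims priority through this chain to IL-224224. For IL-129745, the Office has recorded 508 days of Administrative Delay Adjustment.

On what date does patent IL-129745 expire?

August 27, 2032

Earliest priority filing: 7 April 2009.
Base term: 7 April 2009 + 22 years → 7 April 2031.
Administrative Delay Adjustment: +508 days → 27 August 2032.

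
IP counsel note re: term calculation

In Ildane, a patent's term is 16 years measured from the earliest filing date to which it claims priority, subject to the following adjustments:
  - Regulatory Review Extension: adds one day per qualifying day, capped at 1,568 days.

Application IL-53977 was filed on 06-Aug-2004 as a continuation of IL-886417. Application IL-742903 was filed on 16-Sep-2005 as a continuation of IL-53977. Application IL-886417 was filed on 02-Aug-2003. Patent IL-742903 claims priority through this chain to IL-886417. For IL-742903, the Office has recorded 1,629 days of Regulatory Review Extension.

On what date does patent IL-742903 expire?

2023-11-17

Earliest priority filing: 2 August 2003.
Base term: 2 August 2003 + 16 years → 2 August 2019.
Regulatory Review Extension: 1629 days claimed exceeds the 1568-day cap, so +1568 days → 17 November 2023.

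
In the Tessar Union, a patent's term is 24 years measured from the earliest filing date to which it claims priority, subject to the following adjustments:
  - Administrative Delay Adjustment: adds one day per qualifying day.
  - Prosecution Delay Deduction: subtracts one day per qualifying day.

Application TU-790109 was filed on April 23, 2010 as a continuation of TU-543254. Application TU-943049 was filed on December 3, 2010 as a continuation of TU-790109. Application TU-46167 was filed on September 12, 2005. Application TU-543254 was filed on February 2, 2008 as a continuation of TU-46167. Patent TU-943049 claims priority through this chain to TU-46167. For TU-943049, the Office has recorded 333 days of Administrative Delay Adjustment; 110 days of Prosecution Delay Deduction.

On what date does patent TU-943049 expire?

Earliest priority filing: 12 September 2005.
Base term: 12 September 2005 + 24 years → 12 September 2029.
Administrative Delay Adjustment: +333 days → 11 August 2030.
Prosecution Delay Deduction: −110 days → 23 April 2030.

April 23, 2030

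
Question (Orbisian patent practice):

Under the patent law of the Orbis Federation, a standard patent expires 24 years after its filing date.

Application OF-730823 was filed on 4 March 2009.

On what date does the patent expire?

Filing date + 24 years → 4 March 2033.

2033-03-04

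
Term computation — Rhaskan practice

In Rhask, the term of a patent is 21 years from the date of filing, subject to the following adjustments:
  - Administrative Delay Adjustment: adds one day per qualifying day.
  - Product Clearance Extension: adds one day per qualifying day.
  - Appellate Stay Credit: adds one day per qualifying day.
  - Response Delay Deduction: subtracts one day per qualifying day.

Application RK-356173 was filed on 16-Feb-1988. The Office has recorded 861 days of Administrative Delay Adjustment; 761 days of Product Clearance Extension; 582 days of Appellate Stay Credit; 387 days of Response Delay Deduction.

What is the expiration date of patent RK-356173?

Base term: filing date + 21 years → 16 February 2009.
Administrative Delay Adjustment: +861 days → 27 June 2011.
Product Clearance Extension: +761 days → 27 July 2013.
Appellate Stay Credit: +582 days → 1 March 2015.
Response Delay Deduction: −387 days → 7 February 2014.

February 7, 2014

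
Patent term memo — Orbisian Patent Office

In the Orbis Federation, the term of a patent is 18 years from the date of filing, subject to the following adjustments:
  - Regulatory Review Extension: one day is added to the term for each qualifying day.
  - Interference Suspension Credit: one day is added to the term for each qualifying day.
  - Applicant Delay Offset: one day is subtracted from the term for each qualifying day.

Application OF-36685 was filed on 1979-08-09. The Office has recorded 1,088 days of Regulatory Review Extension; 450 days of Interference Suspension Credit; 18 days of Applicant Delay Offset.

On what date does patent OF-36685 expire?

Base term: filing date + 18 years → 9 August 1997.
Regulatory Review Extension: +1088 days → 1 August 2000.
Interference Suspension Credit: +450 days → 25 October 2001.
Applicant Delay Offset: −18 days → 7 October 2001.

October 7, 2001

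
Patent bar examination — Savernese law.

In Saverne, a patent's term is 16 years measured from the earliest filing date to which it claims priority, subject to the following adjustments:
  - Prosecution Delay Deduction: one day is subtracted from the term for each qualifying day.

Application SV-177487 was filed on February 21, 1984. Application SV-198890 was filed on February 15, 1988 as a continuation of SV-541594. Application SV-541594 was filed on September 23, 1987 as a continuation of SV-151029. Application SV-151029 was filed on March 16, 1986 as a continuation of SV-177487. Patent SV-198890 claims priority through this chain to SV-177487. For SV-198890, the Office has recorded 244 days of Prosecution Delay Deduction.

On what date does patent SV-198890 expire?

1999-06-22

Earliest priority filing: 21 February 1984.
Base term: 21 February 1984 + 16 years → 21 February 2000.
Prosecution Delay Deduction: −244 days → 22 June 1999.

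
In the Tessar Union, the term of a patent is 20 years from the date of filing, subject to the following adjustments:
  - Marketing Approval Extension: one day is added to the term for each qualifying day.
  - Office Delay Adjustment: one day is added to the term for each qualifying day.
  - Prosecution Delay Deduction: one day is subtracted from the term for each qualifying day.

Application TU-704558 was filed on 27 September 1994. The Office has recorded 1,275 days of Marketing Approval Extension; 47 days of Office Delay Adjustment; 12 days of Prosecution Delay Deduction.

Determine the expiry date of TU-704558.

2018-04-29

Base term: filing date + 20 years → 27 September 2014.
Marketing Approval Extension: +1275 days → 25 March 2018.
Office Delay Adjustment: +47 days → 11 May 2018.
Prosecution Delay Deduction: −12 days → 29 April 2018.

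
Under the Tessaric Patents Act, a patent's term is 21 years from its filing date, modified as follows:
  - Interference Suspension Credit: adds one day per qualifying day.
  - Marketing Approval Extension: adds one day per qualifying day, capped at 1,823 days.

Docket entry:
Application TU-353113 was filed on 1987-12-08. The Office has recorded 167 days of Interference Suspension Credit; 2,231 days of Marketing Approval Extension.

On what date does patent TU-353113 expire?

May 21, 2014

Base term: filing date + 21 years → 8 December 2008.
Interference Suspension Credit: +167 days → 24 May 2009.
Marketing Approval Extension: 2231 days claimed exceeds the 1823-day cap, so +1823 days → 21 May 2014.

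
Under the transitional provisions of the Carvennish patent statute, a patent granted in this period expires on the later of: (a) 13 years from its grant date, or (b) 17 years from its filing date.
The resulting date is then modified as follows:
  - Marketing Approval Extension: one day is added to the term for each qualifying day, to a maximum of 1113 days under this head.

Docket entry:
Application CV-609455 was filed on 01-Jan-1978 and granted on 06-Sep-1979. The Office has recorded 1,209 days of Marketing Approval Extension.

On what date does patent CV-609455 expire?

(a) grant + 13 years → 6 September 1992.
(b) filing + 17 years → 1 January 1995.
Later of the two: 1 January 1995.
Marketing Approval Extension: 1209 days claimed exceeds the 1113-day cap, so +1113 days → 18 January 1998.

January 18, 1998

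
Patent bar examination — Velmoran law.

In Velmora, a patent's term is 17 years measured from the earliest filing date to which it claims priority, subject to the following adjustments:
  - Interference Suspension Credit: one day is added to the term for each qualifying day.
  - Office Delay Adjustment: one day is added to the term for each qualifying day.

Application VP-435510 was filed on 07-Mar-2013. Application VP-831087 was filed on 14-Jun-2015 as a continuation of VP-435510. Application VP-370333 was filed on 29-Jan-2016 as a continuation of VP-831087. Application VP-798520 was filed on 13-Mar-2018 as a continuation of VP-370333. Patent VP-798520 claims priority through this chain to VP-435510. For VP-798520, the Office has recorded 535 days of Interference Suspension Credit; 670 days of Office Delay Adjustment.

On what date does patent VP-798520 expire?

Earliest priority filing: 7 March 2013.
Base term: 7 March 2013 + 17 years → 7 March 2030.
Interference Suspension Credit: +535 days → 24 August 2031.
Office Delay Adjustment: +670 days → 24 June 2033.

June 24, 2033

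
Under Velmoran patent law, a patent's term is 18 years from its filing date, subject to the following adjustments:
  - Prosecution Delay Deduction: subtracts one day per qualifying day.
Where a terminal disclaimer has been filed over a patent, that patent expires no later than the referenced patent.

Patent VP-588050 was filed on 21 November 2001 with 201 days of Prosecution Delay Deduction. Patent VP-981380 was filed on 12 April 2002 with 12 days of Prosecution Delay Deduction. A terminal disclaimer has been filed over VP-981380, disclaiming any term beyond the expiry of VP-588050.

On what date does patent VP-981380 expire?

Natural term of VP-981380:
  Base: filing + 18 years → 12 April 2020.
  Prosecution Delay Deduction: −12 days → 31 March 2020.
Expiry of referenced patent VP-588050:
  Base: filing + 18 years → 21 November 2019.
  Prosecution Delay Deduction: −201 days → 4 May 2019.
Terminal disclaimer: VP-981380 expires on the earlier of 31 March 2020 and 4 May 2019.

2019-05-04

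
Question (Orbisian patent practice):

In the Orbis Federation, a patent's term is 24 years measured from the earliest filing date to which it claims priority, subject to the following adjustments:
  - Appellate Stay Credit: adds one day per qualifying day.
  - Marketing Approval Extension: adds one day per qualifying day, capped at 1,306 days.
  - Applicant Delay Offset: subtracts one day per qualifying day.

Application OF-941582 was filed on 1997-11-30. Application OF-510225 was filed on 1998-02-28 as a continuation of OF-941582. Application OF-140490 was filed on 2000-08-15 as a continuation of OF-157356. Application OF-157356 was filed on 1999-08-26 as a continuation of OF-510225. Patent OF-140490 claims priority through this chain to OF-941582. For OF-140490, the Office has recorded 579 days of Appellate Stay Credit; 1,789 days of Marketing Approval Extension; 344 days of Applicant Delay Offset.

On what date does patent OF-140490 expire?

2026-02-18

Earliest priority filing: 30 November 1997.
Base term: 30 November 1997 + 24 years → 30 November 2021.
Appellate Stay Credit: +579 days → 2 July 2023.
Marketing Approval Extension: 1789 days claimed exceeds the 1306-day cap, so +1306 days → 28 January 2027.
Applicant Delay Offset: −344 days → 18 February 2026.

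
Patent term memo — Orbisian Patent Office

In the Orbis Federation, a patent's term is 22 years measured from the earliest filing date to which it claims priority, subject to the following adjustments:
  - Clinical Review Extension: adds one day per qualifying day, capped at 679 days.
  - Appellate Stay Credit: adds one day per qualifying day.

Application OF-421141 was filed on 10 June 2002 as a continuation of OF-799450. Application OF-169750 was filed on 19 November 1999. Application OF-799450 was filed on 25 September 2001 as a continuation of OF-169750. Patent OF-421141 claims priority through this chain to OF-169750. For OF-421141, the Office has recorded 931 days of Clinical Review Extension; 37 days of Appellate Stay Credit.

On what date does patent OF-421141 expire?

Earliest priority filing: 19 November 1999.
Base term: 19 November 1999 + 22 years → 19 November 2021.
Clinical Review Extension: 931 days claimed exceeds the 679-day cap, so +679 days → 29 September 2023.
Appellate Stay Credit: +37 days → 5 November 2023.

November 5, 2023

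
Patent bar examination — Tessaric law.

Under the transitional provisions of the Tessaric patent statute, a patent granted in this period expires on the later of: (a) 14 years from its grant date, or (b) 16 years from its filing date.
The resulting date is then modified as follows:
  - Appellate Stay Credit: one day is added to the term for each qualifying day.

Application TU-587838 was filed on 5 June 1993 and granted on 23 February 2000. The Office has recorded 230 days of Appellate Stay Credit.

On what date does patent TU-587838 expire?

2014-10-11

(a) grant + 14 years → 23 February 2014.
(b) filing + 16 years → 5 June 2009.
Later of the two: 23 February 2014.
Appellate Stay Credit: +230 days → 11 October 2014.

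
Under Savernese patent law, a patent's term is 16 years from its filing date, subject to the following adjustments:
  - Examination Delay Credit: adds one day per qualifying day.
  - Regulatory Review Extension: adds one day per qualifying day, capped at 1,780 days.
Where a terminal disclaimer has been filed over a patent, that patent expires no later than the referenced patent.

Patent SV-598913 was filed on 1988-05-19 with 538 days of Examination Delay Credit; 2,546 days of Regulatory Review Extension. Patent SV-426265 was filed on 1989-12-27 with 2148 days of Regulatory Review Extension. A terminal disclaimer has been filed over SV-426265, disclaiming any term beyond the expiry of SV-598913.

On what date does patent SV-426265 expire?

Natural term of SV-426265:
  Base: filing + 16 years → 27 December 2005.
  Regulatory Review Extension: 2148 days claimed exceeds the 1780-day cap, so +1780 days → 11 November 2010.
Expiry of referenced patent SV-598913:
  Base: filing + 16 years → 19 May 2004.
  Examination Delay Credit: +538 days → 8 November 2005.
  Regulatory Review Extension: 2546 days claimed exceeds the 1780-day cap, so +1780 days → 23 September 2010.
Terminal disclaimer: SV-426265 expires on the earlier of 11 November 2010 and 23 September 2010.

September 23, 2010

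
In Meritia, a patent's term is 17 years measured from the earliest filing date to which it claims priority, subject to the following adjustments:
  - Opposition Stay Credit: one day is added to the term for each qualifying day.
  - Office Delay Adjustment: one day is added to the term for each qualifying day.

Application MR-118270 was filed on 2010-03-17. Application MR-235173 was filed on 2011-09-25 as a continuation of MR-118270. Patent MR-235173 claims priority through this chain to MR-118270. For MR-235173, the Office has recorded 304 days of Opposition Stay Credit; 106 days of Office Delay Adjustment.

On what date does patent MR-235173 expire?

Earliest priority filing: 17 March 2010.
Base term: 17 March 2010 + 17 years → 17 March 2027.
Opposition Stay Credit: +304 days → 15 January 2028.
Office Delay Adjustment: +106 days → 30 April 2028.

April 30, 2028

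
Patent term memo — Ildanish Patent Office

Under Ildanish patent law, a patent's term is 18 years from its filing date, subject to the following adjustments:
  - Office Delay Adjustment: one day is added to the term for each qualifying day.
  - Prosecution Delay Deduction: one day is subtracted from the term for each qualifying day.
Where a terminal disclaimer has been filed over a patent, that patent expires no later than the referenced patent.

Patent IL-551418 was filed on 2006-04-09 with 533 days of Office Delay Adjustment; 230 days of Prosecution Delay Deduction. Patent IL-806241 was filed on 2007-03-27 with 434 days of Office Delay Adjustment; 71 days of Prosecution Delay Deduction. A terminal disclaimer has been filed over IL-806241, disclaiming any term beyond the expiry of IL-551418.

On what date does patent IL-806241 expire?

2025-02-06

Natural term of IL-806241:
  Base: filing + 18 years → 27 March 2025.
  Office Delay Adjustment: +434 days → 4 June 2026.
  Prosecution Delay Deduction: −71 days → 25 March 2026.
Expiry of referenced patent IL-551418:
  Base: filing + 18 years → 9 April 2024.
  Office Delay Adjustment: +533 days → 24 September 2025.
  Prosecution Delay Deduction: −230 days → 6 February 2025.
Terminal disclaimer: IL-806241 expires on the earlier of 25 March 2026 and 6 February 2025.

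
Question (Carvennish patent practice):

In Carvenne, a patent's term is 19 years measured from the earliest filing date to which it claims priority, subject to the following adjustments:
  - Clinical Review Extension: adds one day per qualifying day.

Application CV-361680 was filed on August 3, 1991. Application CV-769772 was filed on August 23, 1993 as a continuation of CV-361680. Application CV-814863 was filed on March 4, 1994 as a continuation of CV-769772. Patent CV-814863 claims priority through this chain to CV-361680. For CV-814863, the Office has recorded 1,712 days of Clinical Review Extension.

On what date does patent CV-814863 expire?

Earliest priority filing: 3 August 1991.
Base term: 3 August 1991 + 19 years → 3 August 2010.
Clinical Review Extension: +1712 days → 11 April 2015.

2015-04-11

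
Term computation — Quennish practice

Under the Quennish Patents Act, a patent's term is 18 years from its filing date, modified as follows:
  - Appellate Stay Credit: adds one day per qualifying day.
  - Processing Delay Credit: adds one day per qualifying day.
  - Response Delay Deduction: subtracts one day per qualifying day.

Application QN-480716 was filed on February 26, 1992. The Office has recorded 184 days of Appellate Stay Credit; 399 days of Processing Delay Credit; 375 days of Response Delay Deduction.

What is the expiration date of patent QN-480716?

2010-09-22

Base term: filing date + 18 years → 26 February 2010.
Appellate Stay Credit: +184 days → 29 August 2010.
Processing Delay Credit: +399 days → 2 October 2011.
Response Delay Deduction: −375 days → 22 September 2010.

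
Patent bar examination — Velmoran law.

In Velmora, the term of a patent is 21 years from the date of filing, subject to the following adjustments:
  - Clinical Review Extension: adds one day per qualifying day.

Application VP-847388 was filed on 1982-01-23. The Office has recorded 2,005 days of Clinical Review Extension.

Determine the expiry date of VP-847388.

2008-07-20

Base term: filing date + 21 years → 23 January 2003.
Clinical Review Extension: +2005 days → 20 July 2008.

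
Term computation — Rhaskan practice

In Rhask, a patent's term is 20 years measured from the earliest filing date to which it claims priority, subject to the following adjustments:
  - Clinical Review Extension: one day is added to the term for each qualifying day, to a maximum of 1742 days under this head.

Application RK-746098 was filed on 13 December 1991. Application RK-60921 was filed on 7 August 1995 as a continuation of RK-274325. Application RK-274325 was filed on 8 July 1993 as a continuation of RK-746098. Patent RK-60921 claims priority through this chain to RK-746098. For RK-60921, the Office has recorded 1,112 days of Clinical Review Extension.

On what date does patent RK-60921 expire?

2014-12-29

Earliest priority filing: 13 December 1991.
Base term: 13 December 1991 + 20 years → 13 December 2011.
Clinical Review Extension: 1112 days (within the 1742-day cap) → +1112 days → 29 December 2014.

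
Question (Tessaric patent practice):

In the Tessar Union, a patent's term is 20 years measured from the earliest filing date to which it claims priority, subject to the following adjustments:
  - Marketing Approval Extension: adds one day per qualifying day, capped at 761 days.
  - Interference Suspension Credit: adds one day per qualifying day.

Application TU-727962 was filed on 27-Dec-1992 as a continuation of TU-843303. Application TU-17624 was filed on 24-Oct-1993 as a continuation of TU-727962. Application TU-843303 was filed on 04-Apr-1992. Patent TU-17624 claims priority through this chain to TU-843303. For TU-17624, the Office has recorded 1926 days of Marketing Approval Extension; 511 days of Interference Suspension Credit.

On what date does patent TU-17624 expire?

2015-09-28

Earliest priority filing: 4 April 1992.
Base term: 4 April 1992 + 20 years → 4 April 2012.
Marketing Approval Extension: 1926 days claimed exceeds the 761-day cap, so +761 days → 5 May 2014.
Interference Suspension Credit: +511 days → 28 September 2015.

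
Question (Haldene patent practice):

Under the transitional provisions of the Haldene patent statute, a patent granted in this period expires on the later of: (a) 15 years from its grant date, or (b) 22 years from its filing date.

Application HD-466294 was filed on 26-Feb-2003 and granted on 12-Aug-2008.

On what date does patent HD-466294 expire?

February 26, 2025

(a) grant + 15 years → 12 August 2023.
(b) filing + 22 years → 26 February 2025.
Later of the two: 26 February 2025.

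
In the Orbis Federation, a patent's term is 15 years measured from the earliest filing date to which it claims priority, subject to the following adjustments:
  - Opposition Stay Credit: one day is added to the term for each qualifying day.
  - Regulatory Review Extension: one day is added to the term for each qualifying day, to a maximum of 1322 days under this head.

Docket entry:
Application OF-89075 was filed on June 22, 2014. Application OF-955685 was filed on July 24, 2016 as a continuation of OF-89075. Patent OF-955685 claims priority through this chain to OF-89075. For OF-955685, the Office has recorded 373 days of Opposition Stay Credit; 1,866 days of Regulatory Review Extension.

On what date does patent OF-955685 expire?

Earliest priority filing: 22 June 2014.
Base term: 22 June 2014 + 15 years → 22 June 2029.
Opposition Stay Credit: +373 days → 30 June 2030.
Regulatory Review Extension: 1866 days claimed exceeds the 1322-day cap, so +1322 days → 11 February 2034.

2034-02-11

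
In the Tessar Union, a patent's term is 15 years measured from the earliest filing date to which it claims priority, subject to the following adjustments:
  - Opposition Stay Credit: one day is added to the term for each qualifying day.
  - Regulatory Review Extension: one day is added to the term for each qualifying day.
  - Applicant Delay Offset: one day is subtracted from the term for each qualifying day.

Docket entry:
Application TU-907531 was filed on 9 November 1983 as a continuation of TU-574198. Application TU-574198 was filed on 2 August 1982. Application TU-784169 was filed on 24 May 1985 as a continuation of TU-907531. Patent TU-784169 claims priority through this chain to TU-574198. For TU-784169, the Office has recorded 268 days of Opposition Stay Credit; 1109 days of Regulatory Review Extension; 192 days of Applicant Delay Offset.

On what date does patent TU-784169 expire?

2000-10-30

Earliest priority filing: 2 August 1982.
Base term: 2 August 1982 + 15 years → 2 August 1997.
Opposition Stay Credit: +268 days → 27 April 1998.
Regulatory Review Extension: +1109 days → 10 May 2001.
Applicant Delay Offset: −192 days → 30 October 2000.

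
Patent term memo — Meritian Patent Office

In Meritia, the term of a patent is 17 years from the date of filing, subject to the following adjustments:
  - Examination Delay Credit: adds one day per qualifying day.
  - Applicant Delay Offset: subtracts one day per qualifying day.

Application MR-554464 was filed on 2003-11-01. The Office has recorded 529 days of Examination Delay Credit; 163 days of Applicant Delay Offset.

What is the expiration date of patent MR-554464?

November 2, 2021

Base term: filing date + 17 years → 1 November 2020.
Examination Delay Credit: +529 days → 14 April 2022.
Applicant Delay Offset: −163 days → 2 November 2021.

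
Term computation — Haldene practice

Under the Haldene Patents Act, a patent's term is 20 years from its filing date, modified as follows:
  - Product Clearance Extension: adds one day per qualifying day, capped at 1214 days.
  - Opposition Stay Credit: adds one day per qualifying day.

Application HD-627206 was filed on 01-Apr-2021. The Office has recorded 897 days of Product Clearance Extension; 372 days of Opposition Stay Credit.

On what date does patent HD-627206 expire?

Base term: filing date + 20 years → 1 April 2041.
Product Clearance Extension: 897 days (within the 1214-day cap) → +897 days → 15 September 2043.
Opposition Stay Credit: +372 days → 21 September 2044.

2044-09-21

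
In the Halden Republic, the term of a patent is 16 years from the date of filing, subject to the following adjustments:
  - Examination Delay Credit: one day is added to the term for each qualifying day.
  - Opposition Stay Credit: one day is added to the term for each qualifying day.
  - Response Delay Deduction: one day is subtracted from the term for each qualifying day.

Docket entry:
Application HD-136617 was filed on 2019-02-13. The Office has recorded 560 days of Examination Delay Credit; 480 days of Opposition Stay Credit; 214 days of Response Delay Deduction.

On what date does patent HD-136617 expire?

2037-05-19

Base term: filing date + 16 years → 13 February 2035.
Examination Delay Credit: +560 days → 26 August 2036.
Opposition Stay Credit: +480 days → 19 December 2037.
Response Delay Deduction: −214 days → 19 May 2037.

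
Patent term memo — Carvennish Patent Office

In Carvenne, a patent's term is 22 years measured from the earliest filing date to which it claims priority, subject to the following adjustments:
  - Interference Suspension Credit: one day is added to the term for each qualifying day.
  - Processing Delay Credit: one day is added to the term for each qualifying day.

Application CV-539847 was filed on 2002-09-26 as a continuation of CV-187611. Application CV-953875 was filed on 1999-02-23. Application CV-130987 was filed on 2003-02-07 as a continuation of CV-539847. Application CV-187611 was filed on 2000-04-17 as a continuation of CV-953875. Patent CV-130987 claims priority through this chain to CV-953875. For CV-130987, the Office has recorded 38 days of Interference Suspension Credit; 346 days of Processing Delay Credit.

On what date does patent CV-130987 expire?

March 14, 2022

Earliest priority filing: 23 February 1999.
Base term: 23 February 1999 + 22 years → 23 February 2021.
Interference Suspension Credit: +38 days → 2 April 2021.
Processing Delay Credit: +346 days → 14 March 2022.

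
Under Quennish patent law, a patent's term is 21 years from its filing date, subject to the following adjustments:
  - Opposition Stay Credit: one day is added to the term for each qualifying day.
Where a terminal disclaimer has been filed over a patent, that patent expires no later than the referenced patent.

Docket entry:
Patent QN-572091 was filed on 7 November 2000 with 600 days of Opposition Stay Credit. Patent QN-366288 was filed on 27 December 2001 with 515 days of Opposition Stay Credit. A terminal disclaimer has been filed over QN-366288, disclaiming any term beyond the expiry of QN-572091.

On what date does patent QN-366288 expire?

Natural term of QN-366288:
  Base: filing + 21 years → 27 December 2022.
  Opposition Stay Credit: +515 days → 25 May 2024.
Expiry of referenced patent QN-572091:
  Base: filing + 21 years → 7 November 2021.
  Opposition Stay Credit: +600 days → 30 June 2023.
Terminal disclaimer: QN-366288 expires on the earlier of 25 May 2024 and 30 June 2023.

2023-06-30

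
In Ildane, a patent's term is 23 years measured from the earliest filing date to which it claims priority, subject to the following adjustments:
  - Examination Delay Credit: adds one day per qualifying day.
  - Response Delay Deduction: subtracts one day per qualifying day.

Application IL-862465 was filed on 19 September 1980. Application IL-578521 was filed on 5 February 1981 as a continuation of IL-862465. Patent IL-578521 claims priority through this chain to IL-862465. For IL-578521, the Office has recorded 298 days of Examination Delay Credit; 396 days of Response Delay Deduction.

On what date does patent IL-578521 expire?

Earliest priority filing: 19 September 1980.
Base term: 19 September 1980 + 23 years → 19 September 2003.
Examination Delay Credit: +298 days → 13 July 2004.
Response Delay Deduction: −396 days → 13 June 2003.

2003-06-13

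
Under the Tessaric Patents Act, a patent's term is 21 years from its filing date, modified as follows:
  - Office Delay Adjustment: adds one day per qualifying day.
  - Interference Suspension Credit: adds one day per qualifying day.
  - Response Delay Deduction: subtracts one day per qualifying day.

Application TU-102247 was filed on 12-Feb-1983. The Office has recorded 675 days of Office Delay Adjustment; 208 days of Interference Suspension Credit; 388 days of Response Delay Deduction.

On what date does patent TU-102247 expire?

Base term: filing date + 21 years → 12 February 2004.
Office Delay Adjustment: +675 days → 18 December 2005.
Interference Suspension Credit: +208 days → 14 July 2006.
Response Delay Deduction: −388 days → 21 June 2005.

2005-06-21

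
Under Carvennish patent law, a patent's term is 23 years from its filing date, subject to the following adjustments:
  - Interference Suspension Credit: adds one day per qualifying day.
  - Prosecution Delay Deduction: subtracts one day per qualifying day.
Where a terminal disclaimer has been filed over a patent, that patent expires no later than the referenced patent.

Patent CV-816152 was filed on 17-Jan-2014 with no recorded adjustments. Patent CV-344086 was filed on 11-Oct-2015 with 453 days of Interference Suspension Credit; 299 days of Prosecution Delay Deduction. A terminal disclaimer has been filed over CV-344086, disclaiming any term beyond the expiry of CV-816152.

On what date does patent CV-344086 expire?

Natural term of CV-344086:
  Base: filing + 23 years → 11 October 2038.
  Interference Suspension Credit: +453 days → 7 January 2040.
  Prosecution Delay Deduction: −299 days → 14 March 2039.
Expiry of referenced patent CV-816152:
  Base: filing + 23 years → 17 January 2037.
Terminal disclaimer: CV-344086 expires on the earlier of 14 March 2039 and 17 January 2037.

2037-01-17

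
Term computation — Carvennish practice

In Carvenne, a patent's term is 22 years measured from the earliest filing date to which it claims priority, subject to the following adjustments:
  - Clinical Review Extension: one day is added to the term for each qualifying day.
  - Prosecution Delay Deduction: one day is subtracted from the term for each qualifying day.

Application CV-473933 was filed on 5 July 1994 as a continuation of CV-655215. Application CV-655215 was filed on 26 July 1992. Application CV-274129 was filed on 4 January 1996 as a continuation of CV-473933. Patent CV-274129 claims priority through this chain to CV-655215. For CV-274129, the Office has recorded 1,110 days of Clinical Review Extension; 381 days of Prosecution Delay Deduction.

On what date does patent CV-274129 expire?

Earliest priority filing: 26 July 1992.
Base term: 26 July 1992 + 22 years → 26 July 2014.
Clinical Review Extension: +1110 days → 9 August 2017.
Prosecution Delay Deduction: −381 days → 24 July 2016.

2016-07-24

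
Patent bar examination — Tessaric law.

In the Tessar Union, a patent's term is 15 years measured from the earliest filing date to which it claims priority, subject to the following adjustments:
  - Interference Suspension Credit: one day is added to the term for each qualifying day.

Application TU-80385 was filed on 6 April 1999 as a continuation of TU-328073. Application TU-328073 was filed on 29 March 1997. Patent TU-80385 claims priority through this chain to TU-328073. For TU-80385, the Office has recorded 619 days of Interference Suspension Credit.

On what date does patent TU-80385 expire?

2013-12-08

Earliest priority filing: 29 March 1997.
Base term: 29 March 1997 + 15 years → 29 March 2012.
Interference Suspension Credit: +619 days → 8 December 2013.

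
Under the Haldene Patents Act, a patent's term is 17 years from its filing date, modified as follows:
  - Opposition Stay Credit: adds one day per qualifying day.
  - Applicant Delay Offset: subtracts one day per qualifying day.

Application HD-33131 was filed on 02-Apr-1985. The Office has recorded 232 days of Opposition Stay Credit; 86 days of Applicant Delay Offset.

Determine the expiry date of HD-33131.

2002-08-26

Base term: filing date + 17 years → 2 April 2002.
Opposition Stay Credit: +232 days → 20 November 2002.
Applicant Delay Offset: −86 days → 26 August 2002.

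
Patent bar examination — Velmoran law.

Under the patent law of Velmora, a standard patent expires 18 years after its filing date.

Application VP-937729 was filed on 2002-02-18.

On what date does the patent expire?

2020-02-18

Filing date + 18 years → 18 February 2020.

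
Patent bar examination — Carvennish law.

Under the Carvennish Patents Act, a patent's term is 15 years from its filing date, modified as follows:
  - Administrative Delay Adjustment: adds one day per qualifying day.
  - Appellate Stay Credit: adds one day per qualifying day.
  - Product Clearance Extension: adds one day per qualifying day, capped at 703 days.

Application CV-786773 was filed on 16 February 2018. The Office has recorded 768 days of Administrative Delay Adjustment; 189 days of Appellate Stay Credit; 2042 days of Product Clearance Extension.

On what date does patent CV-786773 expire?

2037-09-03

Base term: filing date + 15 years → 16 February 2033.
Administrative Delay Adjustment: +768 days → 26 March 2035.
Appellate Stay Credit: +189 days → 1 October 2035.
Product Clearance Extension: 2042 days claimed exceeds the 703-day cap, so +703 days → 3 September 2037.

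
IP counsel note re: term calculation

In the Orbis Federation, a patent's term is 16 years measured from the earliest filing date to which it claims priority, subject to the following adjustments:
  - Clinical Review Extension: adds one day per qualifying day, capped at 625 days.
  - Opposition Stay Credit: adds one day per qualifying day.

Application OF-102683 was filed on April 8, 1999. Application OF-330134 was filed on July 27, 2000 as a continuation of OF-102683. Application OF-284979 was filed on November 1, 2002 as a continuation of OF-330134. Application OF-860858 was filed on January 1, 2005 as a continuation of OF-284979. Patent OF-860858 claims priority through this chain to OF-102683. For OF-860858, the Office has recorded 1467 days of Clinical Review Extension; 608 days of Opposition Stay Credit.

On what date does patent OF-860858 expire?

2018-08-23

Earliest priority filing: 8 April 1999.
Base term: 8 April 1999 + 16 years → 8 April 2015.
Clinical Review Extension: 1467 days claimed exceeds the 625-day cap, so +625 days → 23 December 2016.
Opposition Stay Credit: +608 days → 23 August 2018.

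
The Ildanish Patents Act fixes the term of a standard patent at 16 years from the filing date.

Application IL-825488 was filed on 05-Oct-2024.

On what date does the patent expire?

October 5, 2040

Filing date + 16 years → 5 October 2040.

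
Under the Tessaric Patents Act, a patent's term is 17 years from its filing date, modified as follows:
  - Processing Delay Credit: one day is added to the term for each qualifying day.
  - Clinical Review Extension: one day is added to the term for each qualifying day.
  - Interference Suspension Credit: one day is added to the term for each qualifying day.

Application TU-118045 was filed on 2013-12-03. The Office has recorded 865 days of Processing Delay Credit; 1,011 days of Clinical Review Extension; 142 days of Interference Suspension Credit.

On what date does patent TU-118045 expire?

Base term: filing date + 17 years → 3 December 2030.
Processing Delay Credit: +865 days → 16 April 2033.
Clinical Review Extension: +1011 days → 22 January 2036.
Interference Suspension Credit: +142 days → 12 June 2036.

2036-06-12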